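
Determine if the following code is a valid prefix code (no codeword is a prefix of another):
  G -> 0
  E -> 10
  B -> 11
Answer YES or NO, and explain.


Checking each pair (does one codeword prefix another?):
  G='0' vs E='10': no prefix
  G='0' vs B='11': no prefix
  E='10' vs G='0': no prefix
  E='10' vs B='11': no prefix
  B='11' vs G='0': no prefix
  B='11' vs E='10': no prefix
No violation found over all pairs.

YES -- this is a valid prefix code. No codeword is a prefix of any other codeword.


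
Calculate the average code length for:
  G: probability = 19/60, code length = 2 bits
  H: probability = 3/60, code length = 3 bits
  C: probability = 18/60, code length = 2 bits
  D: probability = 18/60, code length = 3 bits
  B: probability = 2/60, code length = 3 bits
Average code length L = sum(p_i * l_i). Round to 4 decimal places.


Weighted contributions p_i * l_i:
  G: (19/60) * 2 = 38/60
  H: (3/60) * 3 = 9/60
  C: (18/60) * 2 = 36/60
  D: (18/60) * 3 = 54/60
  B: (2/60) * 3 = 6/60
Sum = (38 + 9 + 36 + 54 + 6)/60 = 143/60

L = 143/60 = 2.3833 bits/symbol


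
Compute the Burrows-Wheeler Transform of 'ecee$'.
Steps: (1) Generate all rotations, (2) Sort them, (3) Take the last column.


Rotations (sorted):
  0: $ecee -> last char: e
  1: cee$e -> last char: e
  2: e$ece -> last char: e
  3: ecee$ -> last char: $
  4: ee$ec -> last char: c


BWT = eee$c


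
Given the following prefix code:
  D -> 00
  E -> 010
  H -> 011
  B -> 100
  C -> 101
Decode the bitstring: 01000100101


Decoding step by step:
Bits 010 -> E
Bits 00 -> D
Bits 100 -> B
Bits 101 -> C


Decoded message: EDBC


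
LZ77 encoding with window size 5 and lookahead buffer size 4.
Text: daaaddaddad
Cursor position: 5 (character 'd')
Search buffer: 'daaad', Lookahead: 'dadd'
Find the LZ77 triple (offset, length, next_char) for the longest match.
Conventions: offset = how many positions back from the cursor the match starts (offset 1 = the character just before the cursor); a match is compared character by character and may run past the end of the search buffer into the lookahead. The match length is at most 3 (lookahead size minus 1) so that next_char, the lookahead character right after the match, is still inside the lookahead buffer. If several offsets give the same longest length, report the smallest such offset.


Try each offset into the search buffer:
  offset=1 (pos 4, char 'd'): match length 1
  offset=2 (pos 3, char 'a'): match length 0
  offset=3 (pos 2, char 'a'): match length 0
  offset=4 (pos 1, char 'a'): match length 0
  offset=5 (pos 0, char 'd'): match length 2
Longest match has length 2 at offset 5.
next_char = character at position 5 + 2 = 7 -> 'd'

Best match: offset=5, length=2 (matching 'da' starting at position 0)
LZ77 triple: (5, 2, 'd')


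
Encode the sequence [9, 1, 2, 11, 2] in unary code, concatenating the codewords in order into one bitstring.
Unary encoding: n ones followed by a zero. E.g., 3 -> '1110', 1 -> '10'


Encode each number as n ones followed by a terminating 0:
  9 -> 1111111110 (10 bits)
  1 -> 10 (2 bits)
  2 -> 110 (3 bits)
  11 -> 111111111110 (12 bits)
  2 -> 110 (3 bits)
Total length = 10 + 2 + 3 + 12 + 3 = 30 bits.

Unary([9, 1, 2, 11, 2]) = 111111111010110111111111110110 (30 bits)


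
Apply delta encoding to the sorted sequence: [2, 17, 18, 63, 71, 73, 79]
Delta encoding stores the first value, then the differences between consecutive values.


First value: 2
Deltas:
  17 - 2 = 15
  18 - 17 = 1
  63 - 18 = 45
  71 - 63 = 8
  73 - 71 = 2
  79 - 73 = 6


Delta encoded: [2, 15, 1, 45, 8, 2, 6]


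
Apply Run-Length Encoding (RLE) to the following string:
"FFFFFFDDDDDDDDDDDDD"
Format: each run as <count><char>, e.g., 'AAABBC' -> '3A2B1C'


Scanning runs left to right:
  i=0: run of 'F' x 6 -> '6F'
  i=6: run of 'D' x 13 -> '13D'

RLE = 6F13D


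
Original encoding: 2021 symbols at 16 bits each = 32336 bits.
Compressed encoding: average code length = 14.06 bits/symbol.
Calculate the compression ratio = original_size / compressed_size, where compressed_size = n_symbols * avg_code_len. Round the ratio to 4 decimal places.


original_size = n_symbols * orig_bits = 2021 * 16 = 32336 bits
compressed_size = n_symbols * avg_code_len = 2021 * 14.06 = 28415.26 bits
ratio = original_size / compressed_size = 32336 / 28415.26 = 1.138

Compression ratio = 1.138


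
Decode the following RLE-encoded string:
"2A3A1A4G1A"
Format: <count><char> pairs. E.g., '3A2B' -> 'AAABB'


Expanding each <count><char> pair:
  2A -> 'AA'
  3A -> 'AAA'
  1A -> 'A'
  4G -> 'GGGG'
  1A -> 'A'

Decoded = AAAAAAGGGGA


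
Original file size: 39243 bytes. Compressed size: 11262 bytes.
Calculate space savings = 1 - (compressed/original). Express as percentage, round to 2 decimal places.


ratio = compressed/original = 11262/39243 = 0.286981
savings = 1 - ratio = 1 - 0.286981 = 0.713019
as a percentage: 0.713019 * 100 = 71.3%

Space savings = 1 - 11262/39243 = 71.3%


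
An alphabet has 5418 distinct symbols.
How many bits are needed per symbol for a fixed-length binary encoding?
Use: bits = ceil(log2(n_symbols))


log2(5418) = 12.4035
Bracket: 2^12 = 4096 < 5418 <= 2^13 = 8192
So ceil(log2(5418)) = 13

bits = ceil(log2(5418)) = ceil(12.4035) = 13 bits


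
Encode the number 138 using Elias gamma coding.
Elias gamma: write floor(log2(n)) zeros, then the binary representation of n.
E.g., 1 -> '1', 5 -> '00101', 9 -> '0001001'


num_bits = floor(log2(138)) + 1 = 8
leading_zeros = num_bits - 1 = 7
binary(138) = 10001010

Elias gamma(138) = '0000000' + '10001010' = 000000010001010 (15 bits)


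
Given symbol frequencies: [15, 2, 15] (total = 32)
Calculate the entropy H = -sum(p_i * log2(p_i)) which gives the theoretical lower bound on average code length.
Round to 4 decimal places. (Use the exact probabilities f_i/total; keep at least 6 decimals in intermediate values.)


Per-symbol terms -p_i * log2(p_i) with p_i = f_i/32:
  p = 15/32 = 0.468750: log2(p) = -1.093109, -p*log2(p) = 0.512395
  p = 2/32 = 0.062500: log2(p) = -4.000000, -p*log2(p) = 0.250000
  p = 15/32 = 0.468750: log2(p) = -1.093109, -p*log2(p) = 0.512395
H = 0.512395 + 0.250000 + 0.512395 = 1.274790

H = 1.2748 bits/symbol


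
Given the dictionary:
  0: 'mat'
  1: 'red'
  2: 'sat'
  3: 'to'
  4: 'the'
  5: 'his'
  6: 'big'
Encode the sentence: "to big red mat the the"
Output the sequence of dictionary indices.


Look up each word in the dictionary:
  'to' -> 3
  'big' -> 6
  'red' -> 1
  'mat' -> 0
  'the' -> 4
  'the' -> 4

Encoded: [3, 6, 1, 0, 4, 4]


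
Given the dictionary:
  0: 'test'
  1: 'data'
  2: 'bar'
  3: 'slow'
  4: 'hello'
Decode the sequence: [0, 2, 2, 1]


Look up each index in the dictionary:
  0 -> 'test'
  2 -> 'bar'
  2 -> 'bar'
  1 -> 'data'

Decoded: "test bar bar data"


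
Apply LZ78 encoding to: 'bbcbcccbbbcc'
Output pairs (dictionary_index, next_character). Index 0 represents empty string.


LZ78 encoding steps:
Dictionary: {0: ''}
Step 1: w='' (idx 0), next='b' -> output (0, 'b'), add 'b' as idx 1
Step 2: w='b' (idx 1), next='c' -> output (1, 'c'), add 'bc' as idx 2
Step 3: w='bc' (idx 2), next='c' -> output (2, 'c'), add 'bcc' as idx 3
Step 4: w='' (idx 0), next='c' -> output (0, 'c'), add 'c' as idx 4
Step 5: w='b' (idx 1), next='b' -> output (1, 'b'), add 'bb' as idx 5
Step 6: w='bcc' (idx 3), end of input -> output (3, '')


Encoded: [(0, 'b'), (1, 'c'), (2, 'c'), (0, 'c'), (1, 'b'), (3, '')]


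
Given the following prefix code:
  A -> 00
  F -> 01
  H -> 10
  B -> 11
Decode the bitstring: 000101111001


Decoding step by step:
Bits 00 -> A
Bits 01 -> F
Bits 01 -> F
Bits 11 -> B
Bits 10 -> H
Bits 01 -> F


Decoded message: AFFBHF


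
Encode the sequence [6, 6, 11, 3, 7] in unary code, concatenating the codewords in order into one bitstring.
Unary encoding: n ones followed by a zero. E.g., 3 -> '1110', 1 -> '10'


Encode each number as n ones followed by a terminating 0:
  6 -> 1111110 (7 bits)
  6 -> 1111110 (7 bits)
  11 -> 111111111110 (12 bits)
  3 -> 1110 (4 bits)
  7 -> 11111110 (8 bits)
Total length = 7 + 7 + 12 + 4 + 8 = 38 bits.

Unary([6, 6, 11, 3, 7]) = 11111101111110111111111110111011111110 (38 bits)


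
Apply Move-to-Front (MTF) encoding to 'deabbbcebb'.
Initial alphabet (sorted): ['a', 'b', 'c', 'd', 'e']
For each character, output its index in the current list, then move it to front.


MTF encoding:
'd': index 3 in ['a', 'b', 'c', 'd', 'e'] -> ['d', 'a', 'b', 'c', 'e']
'e': index 4 in ['d', 'a', 'b', 'c', 'e'] -> ['e', 'd', 'a', 'b', 'c']
'a': index 2 in ['e', 'd', 'a', 'b', 'c'] -> ['a', 'e', 'd', 'b', 'c']
'b': index 3 in ['a', 'e', 'd', 'b', 'c'] -> ['b', 'a', 'e', 'd', 'c']
'b': index 0 in ['b', 'a', 'e', 'd', 'c'] -> ['b', 'a', 'e', 'd', 'c']
'b': index 0 in ['b', 'a', 'e', 'd', 'c'] -> ['b', 'a', 'e', 'd', 'c']
'c': index 4 in ['b', 'a', 'e', 'd', 'c'] -> ['c', 'b', 'a', 'e', 'd']
'e': index 3 in ['c', 'b', 'a', 'e', 'd'] -> ['e', 'c', 'b', 'a', 'd']
'b': index 2 in ['e', 'c', 'b', 'a', 'd'] -> ['b', 'e', 'c', 'a', 'd']
'b': index 0 in ['b', 'e', 'c', 'a', 'd'] -> ['b', 'e', 'c', 'a', 'd']


Output: [3, 4, 2, 3, 0, 0, 4, 3, 2, 0]


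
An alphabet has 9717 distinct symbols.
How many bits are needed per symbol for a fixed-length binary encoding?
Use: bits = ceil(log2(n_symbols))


log2(9717) = 13.2463
Bracket: 2^13 = 8192 < 9717 <= 2^14 = 16384
So ceil(log2(9717)) = 14

bits = ceil(log2(9717)) = ceil(13.2463) = 14 bits


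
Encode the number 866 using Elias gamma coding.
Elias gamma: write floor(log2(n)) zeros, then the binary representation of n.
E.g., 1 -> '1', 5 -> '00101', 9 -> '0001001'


num_bits = floor(log2(866)) + 1 = 10
leading_zeros = num_bits - 1 = 9
binary(866) = 1101100010

Elias gamma(866) = '000000000' + '1101100010' = 0000000001101100010 (19 bits)


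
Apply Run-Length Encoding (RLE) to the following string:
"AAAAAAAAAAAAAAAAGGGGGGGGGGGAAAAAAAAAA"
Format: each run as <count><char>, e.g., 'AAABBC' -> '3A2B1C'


Scanning runs left to right:
  i=0: run of 'A' x 16 -> '16A'
  i=16: run of 'G' x 11 -> '11G'
  i=27: run of 'A' x 10 -> '10A'

RLE = 16A11G10A


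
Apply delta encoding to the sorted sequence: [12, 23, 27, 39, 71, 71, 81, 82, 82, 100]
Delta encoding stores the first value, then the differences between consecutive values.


First value: 12
Deltas:
  23 - 12 = 11
  27 - 23 = 4
  39 - 27 = 12
  71 - 39 = 32
  71 - 71 = 0
  81 - 71 = 10
  82 - 81 = 1
  82 - 82 = 0
  100 - 82 = 18


Delta encoded: [12, 11, 4, 12, 32, 0, 10, 1, 0, 18]


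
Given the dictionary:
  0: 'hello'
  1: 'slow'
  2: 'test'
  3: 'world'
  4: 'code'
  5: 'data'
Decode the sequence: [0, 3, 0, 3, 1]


Look up each index in the dictionary:
  0 -> 'hello'
  3 -> 'world'
  0 -> 'hello'
  3 -> 'world'
  1 -> 'slow'

Decoded: "hello world hello world slow"


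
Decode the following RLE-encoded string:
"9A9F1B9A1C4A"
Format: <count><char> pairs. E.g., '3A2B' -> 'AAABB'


Expanding each <count><char> pair:
  9A -> 'AAAAAAAAA'
  9F -> 'FFFFFFFFF'
  1B -> 'B'
  9A -> 'AAAAAAAAA'
  1C -> 'C'
  4A -> 'AAAA'

Decoded = AAAAAAAAAFFFFFFFFFBAAAAAAAAACAAAA


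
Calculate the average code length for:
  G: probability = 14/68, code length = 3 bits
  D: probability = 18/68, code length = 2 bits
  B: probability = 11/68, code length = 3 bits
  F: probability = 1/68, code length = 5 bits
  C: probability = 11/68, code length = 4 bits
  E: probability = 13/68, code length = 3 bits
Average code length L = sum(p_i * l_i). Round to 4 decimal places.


Weighted contributions p_i * l_i:
  G: (14/68) * 3 = 42/68
  D: (18/68) * 2 = 36/68
  B: (11/68) * 3 = 33/68
  F: (1/68) * 5 = 5/68
  C: (11/68) * 4 = 44/68
  E: (13/68) * 3 = 39/68
Sum = (42 + 36 + 33 + 5 + 44 + 39)/68 = 199/68

L = 199/68 = 2.9265 bits/symbol


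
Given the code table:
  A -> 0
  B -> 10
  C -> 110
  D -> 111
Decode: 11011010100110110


Decoding:
110 -> C
110 -> C
10 -> B
10 -> B
0 -> A
110 -> C
110 -> C


Result: CCBBACC


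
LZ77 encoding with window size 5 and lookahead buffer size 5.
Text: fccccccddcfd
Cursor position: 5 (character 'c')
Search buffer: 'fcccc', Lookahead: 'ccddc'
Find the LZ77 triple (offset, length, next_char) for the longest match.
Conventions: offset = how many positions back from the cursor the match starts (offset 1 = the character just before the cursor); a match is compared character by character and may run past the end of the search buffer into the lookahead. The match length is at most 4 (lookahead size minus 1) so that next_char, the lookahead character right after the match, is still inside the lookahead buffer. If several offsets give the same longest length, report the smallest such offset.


Try each offset into the search buffer:
  offset=1 (pos 4, char 'c'): match length 2
  offset=2 (pos 3, char 'c'): match length 2
  offset=3 (pos 2, char 'c'): match length 2
  offset=4 (pos 1, char 'c'): match length 2
  offset=5 (pos 0, char 'f'): match length 0
Longest match has length 2, found at offsets 1, 2, 3, 4; take the smallest, offset 1.
next_char = character at position 5 + 2 = 7 -> 'd'

Best match: offset=1, length=2 (matching 'cc' starting at position 4)
LZ77 triple: (1, 2, 'd')


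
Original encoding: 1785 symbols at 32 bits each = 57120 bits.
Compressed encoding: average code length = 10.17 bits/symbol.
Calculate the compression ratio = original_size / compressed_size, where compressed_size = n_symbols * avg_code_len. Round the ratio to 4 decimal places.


original_size = n_symbols * orig_bits = 1785 * 32 = 57120 bits
compressed_size = n_symbols * avg_code_len = 1785 * 10.17 = 18153.45 bits
ratio = original_size / compressed_size = 57120 / 18153.45 = 3.1465

Compression ratio = 3.1465


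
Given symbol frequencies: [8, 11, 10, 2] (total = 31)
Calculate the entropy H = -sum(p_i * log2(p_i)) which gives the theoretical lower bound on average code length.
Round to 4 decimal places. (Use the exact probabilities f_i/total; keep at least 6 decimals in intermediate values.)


Per-symbol terms -p_i * log2(p_i) with p_i = f_i/31:
  p = 8/31 = 0.258065: log2(p) = -1.954196, -p*log2(p) = 0.504309
  p = 11/31 = 0.354839: log2(p) = -1.494765, -p*log2(p) = 0.530400
  p = 10/31 = 0.322581: log2(p) = -1.632268, -p*log2(p) = 0.526538
  p = 2/31 = 0.064516: log2(p) = -3.954196, -p*log2(p) = 0.255109
H = 0.504309 + 0.530400 + 0.526538 + 0.255109 = 1.816356

H = 1.8164 bits/symbol


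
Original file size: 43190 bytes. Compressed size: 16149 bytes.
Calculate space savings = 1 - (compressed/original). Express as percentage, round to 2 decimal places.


ratio = compressed/original = 16149/43190 = 0.373906
savings = 1 - ratio = 1 - 0.373906 = 0.626094
as a percentage: 0.626094 * 100 = 62.61%

Space savings = 1 - 16149/43190 = 62.61%


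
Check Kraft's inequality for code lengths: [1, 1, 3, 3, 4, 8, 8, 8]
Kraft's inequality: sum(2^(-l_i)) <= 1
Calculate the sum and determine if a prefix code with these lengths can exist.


Sum = 2^(-1) + 2^(-1) + 2^(-3) + 2^(-3) + 2^(-4) + 2^(-8) + 2^(-8) + 2^(-8)
    = 0.5 + 0.5 + 0.125 + 0.125 + 0.0625 + 0.00390625 + 0.00390625 + 0.00390625
    = 339/256 = 1.32421875
Since 1.32421875 > 1, Kraft's inequality is NOT satisfied.
A prefix code with these lengths CANNOT exist.

Kraft sum = 1.32421875. Not satisfied.


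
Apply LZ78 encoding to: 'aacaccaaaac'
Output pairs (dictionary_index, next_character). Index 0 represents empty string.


LZ78 encoding steps:
Dictionary: {0: ''}
Step 1: w='' (idx 0), next='a' -> output (0, 'a'), add 'a' as idx 1
Step 2: w='a' (idx 1), next='c' -> output (1, 'c'), add 'ac' as idx 2
Step 3: w='ac' (idx 2), next='c' -> output (2, 'c'), add 'acc' as idx 3
Step 4: w='a' (idx 1), next='a' -> output (1, 'a'), add 'aa' as idx 4
Step 5: w='aa' (idx 4), next='c' -> output (4, 'c'), add 'aac' as idx 5


Encoded: [(0, 'a'), (1, 'c'), (2, 'c'), (1, 'a'), (4, 'c')]


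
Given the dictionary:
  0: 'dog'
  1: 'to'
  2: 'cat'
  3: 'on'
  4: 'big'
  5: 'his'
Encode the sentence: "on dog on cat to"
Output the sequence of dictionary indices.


Look up each word in the dictionary:
  'on' -> 3
  'dog' -> 0
  'on' -> 3
  'cat' -> 2
  'to' -> 1

Encoded: [3, 0, 3, 2, 1]


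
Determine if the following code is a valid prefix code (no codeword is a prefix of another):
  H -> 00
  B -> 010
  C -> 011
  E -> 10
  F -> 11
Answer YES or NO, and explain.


Checking each pair (does one codeword prefix another?):
  H='00' vs B='010': no prefix
  H='00' vs C='011': no prefix
  H='00' vs E='10': no prefix
  H='00' vs F='11': no prefix
  B='010' vs H='00': no prefix
  B='010' vs C='011': no prefix
  B='010' vs E='10': no prefix
  B='010' vs F='11': no prefix
  C='011' vs H='00': no prefix
  C='011' vs B='010': no prefix
  C='011' vs E='10': no prefix
  C='011' vs F='11': no prefix
  E='10' vs H='00': no prefix
  E='10' vs B='010': no prefix
  E='10' vs C='011': no prefix
  E='10' vs F='11': no prefix
  F='11' vs H='00': no prefix
  F='11' vs B='010': no prefix
  F='11' vs C='011': no prefix
  F='11' vs E='10': no prefix
No violation found over all pairs.

YES -- this is a valid prefix code. No codeword is a prefix of any other codeword.


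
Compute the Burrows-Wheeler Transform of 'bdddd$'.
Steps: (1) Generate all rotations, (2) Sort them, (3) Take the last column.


Rotations (sorted):
  0: $bdddd -> last char: d
  1: bdddd$ -> last char: $
  2: d$bddd -> last char: d
  3: dd$bdd -> last char: d
  4: ddd$bd -> last char: d
  5: dddd$b -> last char: b


BWT = d$dddb


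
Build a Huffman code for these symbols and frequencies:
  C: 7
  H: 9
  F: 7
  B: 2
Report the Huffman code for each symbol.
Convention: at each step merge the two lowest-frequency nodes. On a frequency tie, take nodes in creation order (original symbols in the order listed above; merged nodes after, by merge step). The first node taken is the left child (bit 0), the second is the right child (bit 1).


Huffman tree construction:
Step 1: Merge B(2) + C(7) = 9
Step 2: Merge F(7) + H(9) = 16
Step 3: Merge (B+C)(9) + (F+H)(16) = 25
Read each symbol's code off the tree from the root (left child = 0, right child = 1).

Codes:
  C: 01 (length 2)
  H: 11 (length 2)
  F: 10 (length 2)
  B: 00 (length 2)
Average code length: 50/25 = 2.0000 bits/symbol


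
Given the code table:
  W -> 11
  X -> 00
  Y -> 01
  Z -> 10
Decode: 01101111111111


Decoding:
01 -> Y
10 -> Z
11 -> W
11 -> W
11 -> W
11 -> W
11 -> W


Result: YZWWWWW


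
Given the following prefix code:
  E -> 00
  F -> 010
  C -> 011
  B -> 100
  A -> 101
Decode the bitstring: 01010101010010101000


Decoding step by step:
Bits 010 -> F
Bits 101 -> A
Bits 010 -> F
Bits 100 -> B
Bits 101 -> A
Bits 010 -> F
Bits 00 -> E


Decoded message: FAFBAFE


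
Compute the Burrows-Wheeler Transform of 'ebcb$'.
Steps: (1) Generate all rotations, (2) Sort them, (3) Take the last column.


Rotations (sorted):
  0: $ebcb -> last char: b
  1: b$ebc -> last char: c
  2: bcb$e -> last char: e
  3: cb$eb -> last char: b
  4: ebcb$ -> last char: $


BWT = bceb$


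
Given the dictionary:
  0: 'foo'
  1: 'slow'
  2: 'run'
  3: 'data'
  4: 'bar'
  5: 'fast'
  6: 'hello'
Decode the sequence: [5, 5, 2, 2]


Look up each index in the dictionary:
  5 -> 'fast'
  5 -> 'fast'
  2 -> 'run'
  2 -> 'run'

Decoded: "fast fast run run"


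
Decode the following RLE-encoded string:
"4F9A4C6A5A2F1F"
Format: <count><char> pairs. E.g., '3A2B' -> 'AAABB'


Expanding each <count><char> pair:
  4F -> 'FFFF'
  9A -> 'AAAAAAAAA'
  4C -> 'CCCC'
  6A -> 'AAAAAA'
  5A -> 'AAAAA'
  2F -> 'FF'
  1F -> 'F'

Decoded = FFFFAAAAAAAAACCCCAAAAAAAAAAAFFF


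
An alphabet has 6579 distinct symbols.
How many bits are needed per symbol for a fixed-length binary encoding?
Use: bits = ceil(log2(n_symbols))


log2(6579) = 12.6837
Bracket: 2^12 = 4096 < 6579 <= 2^13 = 8192
So ceil(log2(6579)) = 13

bits = ceil(log2(6579)) = ceil(12.6837) = 13 bits


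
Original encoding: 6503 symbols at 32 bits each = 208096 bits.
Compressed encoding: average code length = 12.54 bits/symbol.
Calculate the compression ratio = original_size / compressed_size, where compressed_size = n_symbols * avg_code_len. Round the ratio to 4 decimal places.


original_size = n_symbols * orig_bits = 6503 * 32 = 208096 bits
compressed_size = n_symbols * avg_code_len = 6503 * 12.54 = 81547.62 bits
ratio = original_size / compressed_size = 208096 / 81547.62 = 2.5518

Compression ratio = 2.5518


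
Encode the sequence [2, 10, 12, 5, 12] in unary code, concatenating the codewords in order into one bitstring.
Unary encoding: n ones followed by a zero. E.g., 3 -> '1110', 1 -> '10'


Encode each number as n ones followed by a terminating 0:
  2 -> 110 (3 bits)
  10 -> 11111111110 (11 bits)
  12 -> 1111111111110 (13 bits)
  5 -> 111110 (6 bits)
  12 -> 1111111111110 (13 bits)
Total length = 3 + 11 + 13 + 6 + 13 = 46 bits.

Unary([2, 10, 12, 5, 12]) = 1101111111111011111111111101111101111111111110 (46 bits)


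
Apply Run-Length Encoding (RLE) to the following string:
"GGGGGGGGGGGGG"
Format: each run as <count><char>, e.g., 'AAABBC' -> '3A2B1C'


Scanning runs left to right:
  i=0: run of 'G' x 13 -> '13G'

RLE = 13G


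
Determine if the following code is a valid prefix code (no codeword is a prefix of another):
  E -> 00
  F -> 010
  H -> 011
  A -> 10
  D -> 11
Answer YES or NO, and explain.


Checking each pair (does one codeword prefix another?):
  E='00' vs F='010': no prefix
  E='00' vs H='011': no prefix
  E='00' vs A='10': no prefix
  E='00' vs D='11': no prefix
  F='010' vs E='00': no prefix
  F='010' vs H='011': no prefix
  F='010' vs A='10': no prefix
  F='010' vs D='11': no prefix
  H='011' vs E='00': no prefix
  H='011' vs F='010': no prefix
  H='011' vs A='10': no prefix
  H='011' vs D='11': no prefix
  A='10' vs E='00': no prefix
  A='10' vs F='010': no prefix
  A='10' vs H='011': no prefix
  A='10' vs D='11': no prefix
  D='11' vs E='00': no prefix
  D='11' vs F='010': no prefix
  D='11' vs H='011': no prefix
  D='11' vs A='10': no prefix
No violation found over all pairs.

YES -- this is a valid prefix code. No codeword is a prefix of any other codeword.


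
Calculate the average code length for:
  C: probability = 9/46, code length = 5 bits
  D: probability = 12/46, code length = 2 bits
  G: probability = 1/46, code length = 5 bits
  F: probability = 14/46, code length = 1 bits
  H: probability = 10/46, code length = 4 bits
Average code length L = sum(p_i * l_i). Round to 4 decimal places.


Weighted contributions p_i * l_i:
  C: (9/46) * 5 = 45/46
  D: (12/46) * 2 = 24/46
  G: (1/46) * 5 = 5/46
  F: (14/46) * 1 = 14/46
  H: (10/46) * 4 = 40/46
Sum = (45 + 24 + 5 + 14 + 40)/46 = 128/46

L = 128/46 = 2.7826 bits/symbol


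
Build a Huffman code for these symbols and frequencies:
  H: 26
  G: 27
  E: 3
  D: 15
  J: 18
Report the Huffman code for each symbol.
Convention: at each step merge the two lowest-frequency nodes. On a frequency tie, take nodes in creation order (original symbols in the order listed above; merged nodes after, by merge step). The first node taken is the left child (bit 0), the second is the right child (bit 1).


Huffman tree construction:
Step 1: Merge E(3) + D(15) = 18
Step 2: Merge J(18) + (E+D)(18) = 36
Step 3: Merge H(26) + G(27) = 53
Step 4: Merge (J+(E+D))(36) + (H+G)(53) = 89
Read each symbol's code off the tree from the root (left child = 0, right child = 1).

Codes:
  H: 10 (length 2)
  G: 11 (length 2)
  E: 010 (length 3)
  D: 011 (length 3)
  J: 00 (length 2)
Average code length: 196/89 = 2.2022 bits/symbol


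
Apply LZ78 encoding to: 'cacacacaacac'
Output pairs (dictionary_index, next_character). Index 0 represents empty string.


LZ78 encoding steps:
Dictionary: {0: ''}
Step 1: w='' (idx 0), next='c' -> output (0, 'c'), add 'c' as idx 1
Step 2: w='' (idx 0), next='a' -> output (0, 'a'), add 'a' as idx 2
Step 3: w='c' (idx 1), next='a' -> output (1, 'a'), add 'ca' as idx 3
Step 4: w='ca' (idx 3), next='c' -> output (3, 'c'), add 'cac' as idx 4
Step 5: w='a' (idx 2), next='a' -> output (2, 'a'), add 'aa' as idx 5
Step 6: w='cac' (idx 4), end of input -> output (4, '')


Encoded: [(0, 'c'), (0, 'a'), (1, 'a'), (3, 'c'), (2, 'a'), (4, '')]


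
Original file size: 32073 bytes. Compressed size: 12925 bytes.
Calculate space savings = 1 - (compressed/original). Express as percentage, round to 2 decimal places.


ratio = compressed/original = 12925/32073 = 0.402987
savings = 1 - ratio = 1 - 0.402987 = 0.597013
as a percentage: 0.597013 * 100 = 59.7%

Space savings = 1 - 12925/32073 = 59.7%


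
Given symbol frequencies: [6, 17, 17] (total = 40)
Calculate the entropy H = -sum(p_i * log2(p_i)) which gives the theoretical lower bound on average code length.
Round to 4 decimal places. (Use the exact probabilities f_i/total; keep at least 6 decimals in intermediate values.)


Per-symbol terms -p_i * log2(p_i) with p_i = f_i/40:
  p = 6/40 = 0.150000: log2(p) = -2.736966, -p*log2(p) = 0.410545
  p = 17/40 = 0.425000: log2(p) = -1.234465, -p*log2(p) = 0.524648
  p = 17/40 = 0.425000: log2(p) = -1.234465, -p*log2(p) = 0.524648
H = 0.410545 + 0.524648 + 0.524648 = 1.459841

H = 1.4598 bits/symbol


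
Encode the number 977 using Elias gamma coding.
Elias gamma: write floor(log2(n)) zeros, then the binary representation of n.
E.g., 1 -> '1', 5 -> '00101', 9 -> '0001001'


num_bits = floor(log2(977)) + 1 = 10
leading_zeros = num_bits - 1 = 9
binary(977) = 1111010001

Elias gamma(977) = '000000000' + '1111010001' = 0000000001111010001 (19 bits)


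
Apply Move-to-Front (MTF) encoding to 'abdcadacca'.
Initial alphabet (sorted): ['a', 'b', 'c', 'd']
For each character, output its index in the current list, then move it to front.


MTF encoding:
'a': index 0 in ['a', 'b', 'c', 'd'] -> ['a', 'b', 'c', 'd']
'b': index 1 in ['a', 'b', 'c', 'd'] -> ['b', 'a', 'c', 'd']
'd': index 3 in ['b', 'a', 'c', 'd'] -> ['d', 'b', 'a', 'c']
'c': index 3 in ['d', 'b', 'a', 'c'] -> ['c', 'd', 'b', 'a']
'a': index 3 in ['c', 'd', 'b', 'a'] -> ['a', 'c', 'd', 'b']
'd': index 2 in ['a', 'c', 'd', 'b'] -> ['d', 'a', 'c', 'b']
'a': index 1 in ['d', 'a', 'c', 'b'] -> ['a', 'd', 'c', 'b']
'c': index 2 in ['a', 'd', 'c', 'b'] -> ['c', 'a', 'd', 'b']
'c': index 0 in ['c', 'a', 'd', 'b'] -> ['c', 'a', 'd', 'b']
'a': index 1 in ['c', 'a', 'd', 'b'] -> ['a', 'c', 'd', 'b']


Output: [0, 1, 3, 3, 3, 2, 1, 2, 0, 1]


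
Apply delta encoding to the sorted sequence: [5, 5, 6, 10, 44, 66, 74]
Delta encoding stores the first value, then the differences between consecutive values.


First value: 5
Deltas:
  5 - 5 = 0
  6 - 5 = 1
  10 - 6 = 4
  44 - 10 = 34
  66 - 44 = 22
  74 - 66 = 8


Delta encoded: [5, 0, 1, 4, 34, 22, 8]


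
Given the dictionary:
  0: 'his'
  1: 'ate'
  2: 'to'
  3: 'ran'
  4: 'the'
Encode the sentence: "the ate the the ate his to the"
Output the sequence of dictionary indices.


Look up each word in the dictionary:
  'the' -> 4
  'ate' -> 1
  'the' -> 4
  'the' -> 4
  'ate' -> 1
  'his' -> 0
  'to' -> 2
  'the' -> 4

Encoded: [4, 1, 4, 4, 1, 0, 2, 4]


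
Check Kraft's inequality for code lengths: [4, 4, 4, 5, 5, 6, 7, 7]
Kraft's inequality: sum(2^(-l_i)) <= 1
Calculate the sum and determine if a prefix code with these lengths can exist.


Sum = 2^(-4) + 2^(-4) + 2^(-4) + 2^(-5) + 2^(-5) + 2^(-6) + 2^(-7) + 2^(-7)
    = 0.0625 + 0.0625 + 0.0625 + 0.03125 + 0.03125 + 0.015625 + 0.0078125 + 0.0078125
    = 36/128 = 0.28125
Since 0.28125 <= 1, Kraft's inequality IS satisfied.
A prefix code with these lengths CAN exist.

Kraft sum = 0.28125. Satisfied.


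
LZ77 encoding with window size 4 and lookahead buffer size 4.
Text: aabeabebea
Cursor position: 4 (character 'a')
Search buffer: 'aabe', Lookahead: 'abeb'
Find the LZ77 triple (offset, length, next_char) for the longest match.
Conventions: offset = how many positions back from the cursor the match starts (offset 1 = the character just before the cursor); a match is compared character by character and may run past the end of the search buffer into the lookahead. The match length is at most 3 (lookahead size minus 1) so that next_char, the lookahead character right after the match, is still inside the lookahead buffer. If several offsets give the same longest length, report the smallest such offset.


Try each offset into the search buffer:
  offset=1 (pos 3, char 'e'): match length 0
  offset=2 (pos 2, char 'b'): match length 0
  offset=3 (pos 1, char 'a'): match length 3
  offset=4 (pos 0, char 'a'): match length 1
Longest match has length 3 at offset 3.
next_char = character at position 4 + 3 = 7 -> 'b'

Best match: offset=3, length=3 (matching 'abe' starting at position 1)
LZ77 triple: (3, 3, 'b')


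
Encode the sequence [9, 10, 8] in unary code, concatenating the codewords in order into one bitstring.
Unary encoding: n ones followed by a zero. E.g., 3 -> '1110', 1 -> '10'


Encode each number as n ones followed by a terminating 0:
  9 -> 1111111110 (10 bits)
  10 -> 11111111110 (11 bits)
  8 -> 111111110 (9 bits)
Total length = 10 + 11 + 9 = 30 bits.

Unary([9, 10, 8]) = 111111111011111111110111111110 (30 bits)


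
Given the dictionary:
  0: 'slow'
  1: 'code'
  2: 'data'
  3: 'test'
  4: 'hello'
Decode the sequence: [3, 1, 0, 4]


Look up each index in the dictionary:
  3 -> 'test'
  1 -> 'code'
  0 -> 'slow'
  4 -> 'hello'

Decoded: "test code slow hello"


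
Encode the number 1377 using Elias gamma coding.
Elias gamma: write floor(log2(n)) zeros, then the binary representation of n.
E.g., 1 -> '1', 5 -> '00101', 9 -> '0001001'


num_bits = floor(log2(1377)) + 1 = 11
leading_zeros = num_bits - 1 = 10
binary(1377) = 10101100001

Elias gamma(1377) = '0000000000' + '10101100001' = 000000000010101100001 (21 bits)


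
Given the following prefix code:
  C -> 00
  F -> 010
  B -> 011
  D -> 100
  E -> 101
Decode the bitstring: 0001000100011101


Decoding step by step:
Bits 00 -> C
Bits 010 -> F
Bits 00 -> C
Bits 100 -> D
Bits 011 -> B
Bits 101 -> E


Decoded message: CFCDBE


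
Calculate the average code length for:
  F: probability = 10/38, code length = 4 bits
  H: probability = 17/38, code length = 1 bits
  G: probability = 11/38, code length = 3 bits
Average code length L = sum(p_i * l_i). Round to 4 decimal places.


Weighted contributions p_i * l_i:
  F: (10/38) * 4 = 40/38
  H: (17/38) * 1 = 17/38
  G: (11/38) * 3 = 33/38
Sum = (40 + 17 + 33)/38 = 90/38

L = 90/38 = 2.3684 bits/symbol


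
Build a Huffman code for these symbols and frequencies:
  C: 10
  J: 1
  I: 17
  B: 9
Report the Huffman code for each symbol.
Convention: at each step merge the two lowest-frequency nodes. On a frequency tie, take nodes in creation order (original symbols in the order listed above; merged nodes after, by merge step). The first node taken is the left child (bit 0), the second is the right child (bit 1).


Huffman tree construction:
Step 1: Merge J(1) + B(9) = 10
Step 2: Merge C(10) + (J+B)(10) = 20
Step 3: Merge I(17) + (C+(J+B))(20) = 37
Read each symbol's code off the tree from the root (left child = 0, right child = 1).

Codes:
  C: 10 (length 2)
  J: 110 (length 3)
  I: 0 (length 1)
  B: 111 (length 3)
Average code length: 67/37 = 1.8108 bits/symbol


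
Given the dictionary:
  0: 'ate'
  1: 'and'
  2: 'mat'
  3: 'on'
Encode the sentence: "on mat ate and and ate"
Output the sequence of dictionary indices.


Look up each word in the dictionary:
  'on' -> 3
  'mat' -> 2
  'ate' -> 0
  'and' -> 1
  'and' -> 1
  'ate' -> 0

Encoded: [3, 2, 0, 1, 1, 0]


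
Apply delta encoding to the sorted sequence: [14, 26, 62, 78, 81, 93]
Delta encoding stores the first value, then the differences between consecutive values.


First value: 14
Deltas:
  26 - 14 = 12
  62 - 26 = 36
  78 - 62 = 16
  81 - 78 = 3
  93 - 81 = 12


Delta encoded: [14, 12, 36, 16, 3, 12]


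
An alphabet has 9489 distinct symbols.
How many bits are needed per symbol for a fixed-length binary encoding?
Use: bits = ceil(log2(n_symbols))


log2(9489) = 13.212
Bracket: 2^13 = 8192 < 9489 <= 2^14 = 16384
So ceil(log2(9489)) = 14

bits = ceil(log2(9489)) = ceil(13.212) = 14 bits


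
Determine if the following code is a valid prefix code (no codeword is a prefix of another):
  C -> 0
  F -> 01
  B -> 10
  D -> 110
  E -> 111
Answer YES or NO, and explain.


Checking each pair (does one codeword prefix another?):
  C='0' vs F='01': prefix -- VIOLATION

NO -- this is NOT a valid prefix code. C (0) is a prefix of F (01).


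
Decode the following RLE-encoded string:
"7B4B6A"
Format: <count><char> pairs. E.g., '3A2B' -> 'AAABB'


Expanding each <count><char> pair:
  7B -> 'BBBBBBB'
  4B -> 'BBBB'
  6A -> 'AAAAAA'

Decoded = BBBBBBBBBBBAAAAAA


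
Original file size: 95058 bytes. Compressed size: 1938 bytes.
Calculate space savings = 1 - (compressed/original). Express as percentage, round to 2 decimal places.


ratio = compressed/original = 1938/95058 = 0.020388
savings = 1 - ratio = 1 - 0.020388 = 0.979612
as a percentage: 0.979612 * 100 = 97.96%

Space savings = 1 - 1938/95058 = 97.96%


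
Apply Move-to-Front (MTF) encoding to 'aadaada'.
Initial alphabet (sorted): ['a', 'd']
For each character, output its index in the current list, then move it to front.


MTF encoding:
'a': index 0 in ['a', 'd'] -> ['a', 'd']
'a': index 0 in ['a', 'd'] -> ['a', 'd']
'd': index 1 in ['a', 'd'] -> ['d', 'a']
'a': index 1 in ['d', 'a'] -> ['a', 'd']
'a': index 0 in ['a', 'd'] -> ['a', 'd']
'd': index 1 in ['a', 'd'] -> ['d', 'a']
'a': index 1 in ['d', 'a'] -> ['a', 'd']


Output: [0, 0, 1, 1, 0, 1, 1]


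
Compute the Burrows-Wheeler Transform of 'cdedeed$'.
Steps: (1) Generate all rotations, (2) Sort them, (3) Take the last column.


Rotations (sorted):
  0: $cdedeed -> last char: d
  1: cdedeed$ -> last char: $
  2: d$cdedee -> last char: e
  3: dedeed$c -> last char: c
  4: deed$cde -> last char: e
  5: ed$cdede -> last char: e
  6: edeed$cd -> last char: d
  7: eed$cded -> last char: d


BWT = d$eceedd


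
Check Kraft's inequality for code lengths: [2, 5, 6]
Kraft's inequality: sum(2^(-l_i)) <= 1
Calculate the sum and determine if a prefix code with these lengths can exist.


Sum = 2^(-2) + 2^(-5) + 2^(-6)
    = 0.25 + 0.03125 + 0.015625
    = 19/64 = 0.296875
Since 0.296875 <= 1, Kraft's inequality IS satisfied.
A prefix code with these lengths CAN exist.

Kraft sum = 0.296875. Satisfied.


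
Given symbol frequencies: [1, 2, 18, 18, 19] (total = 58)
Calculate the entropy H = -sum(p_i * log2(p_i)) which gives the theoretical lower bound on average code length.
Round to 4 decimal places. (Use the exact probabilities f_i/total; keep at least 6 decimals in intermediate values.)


Per-symbol terms -p_i * log2(p_i) with p_i = f_i/58:
  p = 1/58 = 0.017241: log2(p) = -5.857981, -p*log2(p) = 0.101000
  p = 2/58 = 0.034483: log2(p) = -4.857981, -p*log2(p) = 0.167517
  p = 18/58 = 0.310345: log2(p) = -1.688056, -p*log2(p) = 0.523879
  p = 18/58 = 0.310345: log2(p) = -1.688056, -p*log2(p) = 0.523879
  p = 19/58 = 0.327586: log2(p) = -1.610053, -p*log2(p) = 0.527431
H = 0.101000 + 0.167517 + 0.523879 + 0.523879 + 0.527431 = 1.843706

H = 1.8437 bits/symbol


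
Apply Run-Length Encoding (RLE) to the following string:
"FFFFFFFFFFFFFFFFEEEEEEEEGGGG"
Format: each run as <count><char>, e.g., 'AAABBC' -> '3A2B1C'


Scanning runs left to right:
  i=0: run of 'F' x 16 -> '16F'
  i=16: run of 'E' x 8 -> '8E'
  i=24: run of 'G' x 4 -> '4G'

RLE = 16F8E4G


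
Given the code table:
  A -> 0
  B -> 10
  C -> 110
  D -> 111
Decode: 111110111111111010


Decoding:
111 -> D
110 -> C
111 -> D
111 -> D
111 -> D
0 -> A
10 -> B


Result: DCDDDAB


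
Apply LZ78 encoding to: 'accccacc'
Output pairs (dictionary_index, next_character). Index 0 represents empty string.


LZ78 encoding steps:
Dictionary: {0: ''}
Step 1: w='' (idx 0), next='a' -> output (0, 'a'), add 'a' as idx 1
Step 2: w='' (idx 0), next='c' -> output (0, 'c'), add 'c' as idx 2
Step 3: w='c' (idx 2), next='c' -> output (2, 'c'), add 'cc' as idx 3
Step 4: w='c' (idx 2), next='a' -> output (2, 'a'), add 'ca' as idx 4
Step 5: w='cc' (idx 3), end of input -> output (3, '')


Encoded: [(0, 'a'), (0, 'c'), (2, 'c'), (2, 'a'), (3, '')]


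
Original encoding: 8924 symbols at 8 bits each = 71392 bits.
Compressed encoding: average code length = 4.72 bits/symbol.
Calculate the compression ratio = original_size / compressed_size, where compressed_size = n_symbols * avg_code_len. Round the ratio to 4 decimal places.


original_size = n_symbols * orig_bits = 8924 * 8 = 71392 bits
compressed_size = n_symbols * avg_code_len = 8924 * 4.72 = 42121.28 bits
ratio = original_size / compressed_size = 71392 / 42121.28 = 1.6949

Compression ratio = 1.6949


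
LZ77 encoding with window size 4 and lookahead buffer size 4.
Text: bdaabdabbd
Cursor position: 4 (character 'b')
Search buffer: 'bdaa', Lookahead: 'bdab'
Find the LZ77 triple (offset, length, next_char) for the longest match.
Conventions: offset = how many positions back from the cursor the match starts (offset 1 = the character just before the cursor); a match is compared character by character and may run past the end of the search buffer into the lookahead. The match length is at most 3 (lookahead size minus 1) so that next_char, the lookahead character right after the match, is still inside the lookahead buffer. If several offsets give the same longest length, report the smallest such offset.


Try each offset into the search buffer:
  offset=1 (pos 3, char 'a'): match length 0
  offset=2 (pos 2, char 'a'): match length 0
  offset=3 (pos 1, char 'd'): match length 0
  offset=4 (pos 0, char 'b'): match length 3
Longest match has length 3 at offset 4.
next_char = character at position 4 + 3 = 7 -> 'b'

Best match: offset=4, length=3 (matching 'bda' starting at position 0)
LZ77 triple: (4, 3, 'b')


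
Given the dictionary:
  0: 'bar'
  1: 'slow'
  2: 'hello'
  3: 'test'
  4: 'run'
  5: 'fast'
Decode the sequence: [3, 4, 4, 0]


Look up each index in the dictionary:
  3 -> 'test'
  4 -> 'run'
  4 -> 'run'
  0 -> 'bar'

Decoded: "test run run bar"


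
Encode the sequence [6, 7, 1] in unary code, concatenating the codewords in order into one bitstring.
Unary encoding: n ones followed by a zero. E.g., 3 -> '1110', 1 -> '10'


Encode each number as n ones followed by a terminating 0:
  6 -> 1111110 (7 bits)
  7 -> 11111110 (8 bits)
  1 -> 10 (2 bits)
Total length = 7 + 8 + 2 = 17 bits.

Unary([6, 7, 1]) = 11111101111111010 (17 bits)


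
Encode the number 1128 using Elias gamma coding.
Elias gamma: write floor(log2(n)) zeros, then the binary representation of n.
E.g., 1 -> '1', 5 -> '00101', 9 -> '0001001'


num_bits = floor(log2(1128)) + 1 = 11
leading_zeros = num_bits - 1 = 10
binary(1128) = 10001101000

Elias gamma(1128) = '0000000000' + '10001101000' = 000000000010001101000 (21 bits)


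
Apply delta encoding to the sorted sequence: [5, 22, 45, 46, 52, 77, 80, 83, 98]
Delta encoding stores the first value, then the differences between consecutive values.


First value: 5
Deltas:
  22 - 5 = 17
  45 - 22 = 23
  46 - 45 = 1
  52 - 46 = 6
  77 - 52 = 25
  80 - 77 = 3
  83 - 80 = 3
  98 - 83 = 15


Delta encoded: [5, 17, 23, 1, 6, 25, 3, 3, 15]


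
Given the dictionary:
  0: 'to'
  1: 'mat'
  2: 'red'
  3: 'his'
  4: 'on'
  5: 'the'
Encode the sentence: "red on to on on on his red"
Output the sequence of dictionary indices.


Look up each word in the dictionary:
  'red' -> 2
  'on' -> 4
  'to' -> 0
  'on' -> 4
  'on' -> 4
  'on' -> 4
  'his' -> 3
  'red' -> 2

Encoded: [2, 4, 0, 4, 4, 4, 3, 2]


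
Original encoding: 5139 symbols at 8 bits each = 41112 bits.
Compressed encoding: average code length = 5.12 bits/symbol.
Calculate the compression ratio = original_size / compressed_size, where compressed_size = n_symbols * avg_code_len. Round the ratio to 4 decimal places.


original_size = n_symbols * orig_bits = 5139 * 8 = 41112 bits
compressed_size = n_symbols * avg_code_len = 5139 * 5.12 = 26311.68 bits
ratio = original_size / compressed_size = 41112 / 26311.68 = 1.5625

Compression ratio = 1.5625


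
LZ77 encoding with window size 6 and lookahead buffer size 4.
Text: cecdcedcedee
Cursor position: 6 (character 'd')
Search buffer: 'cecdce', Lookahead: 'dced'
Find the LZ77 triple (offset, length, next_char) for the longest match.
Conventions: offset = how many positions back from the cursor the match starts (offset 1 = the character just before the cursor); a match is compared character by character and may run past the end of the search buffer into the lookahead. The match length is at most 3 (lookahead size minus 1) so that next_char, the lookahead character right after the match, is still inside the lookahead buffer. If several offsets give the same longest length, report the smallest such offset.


Try each offset into the search buffer:
  offset=1 (pos 5, char 'e'): match length 0
  offset=2 (pos 4, char 'c'): match length 0
  offset=3 (pos 3, char 'd'): match length 3
  offset=4 (pos 2, char 'c'): match length 0
  offset=5 (pos 1, char 'e'): match length 0
  offset=6 (pos 0, char 'c'): match length 0
Longest match has length 3 at offset 3.
next_char = character at position 6 + 3 = 9 -> 'd'

Best match: offset=3, length=3 (matching 'dce' starting at position 3)
LZ77 triple: (3, 3, 'd')
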